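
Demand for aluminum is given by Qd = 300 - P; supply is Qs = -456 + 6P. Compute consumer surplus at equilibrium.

Consumer surplus = 18432

Equilibrium: 300 - P = -456 + 6P gives P* = 108, Q* = 192.
Demand choke price (Qd = 0): P = 300.
CS = ½(300 − 108)(192) = 18432.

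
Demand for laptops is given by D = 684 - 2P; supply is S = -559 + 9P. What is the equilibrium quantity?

Q* = 458

Set D = S: 684 - 2P = -559 + 9P.
1243 = 11P, so P* = 113.
Q* = 684 − 2(113) = 458.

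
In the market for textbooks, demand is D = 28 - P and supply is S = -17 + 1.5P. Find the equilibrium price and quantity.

Set D = S: 28 - P = -17 + 1.5P.
45 = 2.5P, so P* = 18.
Q* = 28 − 1(18) = 10.

P* = 18, Q* = 10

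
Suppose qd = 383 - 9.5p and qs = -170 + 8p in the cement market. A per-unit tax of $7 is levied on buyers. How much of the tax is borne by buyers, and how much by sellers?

Buyers bear $3.2, sellers bear $3.8

Pre-tax equilibrium: p* = 31.6, q* = 82.8.
Tax on buyers shifts demand to qd = 383 − 9.5(p + 7) = 316.5 - 9.5p.
316.5 - 9.5p = -170 + 8p gives seller price ps = 27.8; buyers pay pb = 27.8 + 7 = 34.8.
New quantity: q = 383 − 9.5(34.8) = 52.4.
Buyer burden = 34.8 − 31.6 = 3.2; seller burden = 31.6 − 27.8 = 3.8.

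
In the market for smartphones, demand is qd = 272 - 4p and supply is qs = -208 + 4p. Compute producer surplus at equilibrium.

Equilibrium: 272 - 4p = -208 + 4p gives p* = 60, q* = 32.
Supply starts at p = 52 (where qs = 0).
PS = ½(60 − 52)(32) = 128.

Producer surplus = 128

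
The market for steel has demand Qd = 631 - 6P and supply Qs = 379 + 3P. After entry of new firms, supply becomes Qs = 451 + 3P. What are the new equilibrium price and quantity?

Original equilibrium: P* = 28, Q* = 463.
New equilibrium: 631 - 6P = 451 + 3P, so 180 = 9P and P' = 20; Q' = 631 − 6(20) = 511.

P' = 20, Q' = 511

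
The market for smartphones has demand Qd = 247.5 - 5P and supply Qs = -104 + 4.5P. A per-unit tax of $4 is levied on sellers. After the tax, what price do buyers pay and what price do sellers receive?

Pre-tax equilibrium: P* = 37, Q* = 62.5.
Tax on sellers shifts supply to Qs = -104 + 4.5(P − 4) = -122 + 4.5P.
247.5 - 5P = -122 + 4.5P gives buyer price Pb = 739/19; sellers receive Ps = 739/19 − 4 = 663/19.
New quantity: Q = 247.5 − 5(739/19) = 2015/38.

Buyers pay 739/19, sellers receive 663/19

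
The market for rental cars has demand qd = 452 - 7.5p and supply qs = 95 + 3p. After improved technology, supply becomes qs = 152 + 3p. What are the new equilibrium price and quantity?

Original equilibrium: p* = 34, q* = 197.
New equilibrium: 452 - 7.5p = 152 + 3p, so 300 = 10.5p and p' = 200/7; q' = 452 − 7.5(200/7) = 1664/7.

p' = 200/7, q' = 1664/7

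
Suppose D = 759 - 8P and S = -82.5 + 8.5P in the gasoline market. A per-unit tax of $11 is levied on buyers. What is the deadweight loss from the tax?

Pre-tax equilibrium: P* = 51, Q* = 351.
Tax on buyers shifts demand to D = 759 − 8(P + 11) = 671 - 8P.
671 - 8P = -82.5 + 8.5P gives seller price Ps = 137/3; buyers pay Pb = 137/3 + 11 = 170/3.
New quantity: Q = 759 − 8(170/3) = 917/3.
DWL = ½ × 11 × (351 − 917/3) = 748/3.

Deadweight loss = 748/3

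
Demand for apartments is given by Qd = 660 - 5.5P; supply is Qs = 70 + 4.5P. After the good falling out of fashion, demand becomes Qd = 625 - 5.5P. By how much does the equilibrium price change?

ΔP = -3.5

Original equilibrium: P* = 59, Q* = 335.5.
New equilibrium: 625 - 5.5P = 70 + 4.5P, so 555 = 10P and P' = 55.5; Q' = 625 − 5.5(55.5) = 319.75.
Change in price: 55.5 − 59 = -3.5.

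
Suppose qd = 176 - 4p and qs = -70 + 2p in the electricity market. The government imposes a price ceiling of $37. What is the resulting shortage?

Equilibrium price would be p* = 41, so the ceiling at 37 binds.
At p = 37: qd = 176 − 4(37) = 28, qs = -70 + 2(37) = 4.
Shortage = 28 − 4 = 24.

Shortage = 24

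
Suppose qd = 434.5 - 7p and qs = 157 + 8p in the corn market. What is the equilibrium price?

Set qd = qs: 434.5 - 7p = 157 + 8p.
277.5 = 15p, so p* = 18.5.
q* = 434.5 − 7(18.5) = 305.

p* = 18.5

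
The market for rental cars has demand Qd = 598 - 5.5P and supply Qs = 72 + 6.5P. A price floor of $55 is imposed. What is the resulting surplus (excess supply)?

Equilibrium price would be P* = 263/6, so the floor at 55 binds.
At P = 55: Qd = 295.5, Qs = 429.5.
Surplus = 429.5 − 295.5 = 134.

Surplus = 134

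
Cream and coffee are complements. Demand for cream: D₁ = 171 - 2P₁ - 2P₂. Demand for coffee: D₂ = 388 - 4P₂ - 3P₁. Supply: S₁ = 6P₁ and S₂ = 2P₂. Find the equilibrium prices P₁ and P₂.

Market 1: 171 - 2P₁ - 2P₂ = 6P₁ → 8P₁ + 2P₂ = 171.
Market 2: 6P₂ + 3P₁ = 388.
Eliminating P₂: 6×(1) − 2×(2) gives 42P₁ = 250, so P₁ = 125/21.
Back-substitute into (2): P₂ = (388 − 3×125/21) / 6 = 2591/42.

P₁ = 125/21, P₂ = 2591/42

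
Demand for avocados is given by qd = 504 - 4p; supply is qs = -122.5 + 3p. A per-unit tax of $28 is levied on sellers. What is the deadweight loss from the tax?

Deadweight loss = 672

Pre-tax equilibrium: p* = 89.5, q* = 146.
Tax on sellers shifts supply to qs = -122.5 + 3(p − 28) = -206.5 + 3p.
504 - 4p = -206.5 + 3p gives buyer price pb = 101.5; sellers receive ps = 101.5 − 28 = 73.5.
New quantity: q = 504 − 4(101.5) = 98.
DWL = ½ × 28 × (146 − 98) = 672.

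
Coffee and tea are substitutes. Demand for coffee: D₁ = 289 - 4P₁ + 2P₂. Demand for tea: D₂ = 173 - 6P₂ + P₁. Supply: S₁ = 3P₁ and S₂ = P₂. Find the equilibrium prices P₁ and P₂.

P₁ = 2369/47, P₂ = 1500/47

Market 1: 289 - 4P₁ + 2P₂ = 3P₁ → 7P₁ - 2P₂ = 289.
Market 2: 7P₂ - P₁ = 173.
Eliminating P₂: 7×(1) + 2×(2) gives 47P₁ = 2369, so P₁ = 2369/47.
Back-substitute into (2): P₂ = (173 + 1×2369/47) / 7 = 1500/47.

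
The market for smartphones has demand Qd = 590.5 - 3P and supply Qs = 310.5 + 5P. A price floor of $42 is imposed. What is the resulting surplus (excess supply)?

Equilibrium price would be P* = 35, so the floor at 42 binds.
At P = 42: Qd = 464.5, Qs = 520.5.
Surplus = 520.5 − 464.5 = 56.

Surplus = 56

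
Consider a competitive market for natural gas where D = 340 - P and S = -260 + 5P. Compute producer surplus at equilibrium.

Equilibrium: 340 - P = -260 + 5P gives P* = 100, Q* = 240.
Supply starts at P = 52 (where S = 0).
PS = ½(100 − 52)(240) = 5760.

Producer surplus = 5760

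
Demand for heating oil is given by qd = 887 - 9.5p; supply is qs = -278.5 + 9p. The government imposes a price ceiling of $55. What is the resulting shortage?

Shortage = 148

Equilibrium price would be p* = 63, so the ceiling at 55 binds.
At p = 55: qd = 887 − 9.5(55) = 364.5, qs = -278.5 + 9(55) = 216.5.
Shortage = 364.5 − 216.5 = 148.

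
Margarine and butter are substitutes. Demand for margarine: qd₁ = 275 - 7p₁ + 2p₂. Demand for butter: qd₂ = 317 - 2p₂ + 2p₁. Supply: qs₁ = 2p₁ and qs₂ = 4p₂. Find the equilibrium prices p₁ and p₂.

Market 1: 275 - 7p₁ + 2p₂ = 2p₁ → 9p₁ - 2p₂ = 275.
Market 2: 6p₂ - 2p₁ = 317.
Eliminating p₂: 6×(1) + 2×(2) gives 50p₁ = 2284, so p₁ = 45.68.
Back-substitute into (2): p₂ = (317 + 2×45.68) / 6 = 68.06.

p₁ = 45.68, p₂ = 68.06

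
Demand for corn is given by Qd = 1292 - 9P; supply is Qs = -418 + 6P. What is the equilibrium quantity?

Q* = 266

Set Qd = Qs: 1292 - 9P = -418 + 6P.
1710 = 15P, so P* = 114.
Q* = 1292 − 9(114) = 266.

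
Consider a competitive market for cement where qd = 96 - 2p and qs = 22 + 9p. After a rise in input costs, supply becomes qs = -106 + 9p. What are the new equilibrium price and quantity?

Original equilibrium: p* = 74/11, q* = 908/11.
New equilibrium: 96 - 2p = -106 + 9p, so 202 = 11p and p' = 202/11; q' = 96 − 2(202/11) = 652/11.

p' = 202/11, q' = 652/11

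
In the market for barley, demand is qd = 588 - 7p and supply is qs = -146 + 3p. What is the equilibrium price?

p* = 73.4

Set qd = qs: 588 - 7p = -146 + 3p.
734 = 10p, so p* = 73.4.
q* = 588 − 7(73.4) = 74.2.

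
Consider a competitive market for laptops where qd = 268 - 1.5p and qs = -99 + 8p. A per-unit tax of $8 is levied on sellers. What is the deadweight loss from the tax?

Deadweight loss = 768/19

Pre-tax equilibrium: p* = 734/19, q* = 3991/19.
Tax on sellers shifts supply to qs = -99 + 8(p − 8) = -163 + 8p.
268 - 1.5p = -163 + 8p gives buyer price pb = 862/19; sellers receive ps = 862/19 − 8 = 710/19.
New quantity: q = 268 − 1.5(862/19) = 3799/19.
DWL = ½ × 8 × (3991/19 − 3799/19) = 768/19.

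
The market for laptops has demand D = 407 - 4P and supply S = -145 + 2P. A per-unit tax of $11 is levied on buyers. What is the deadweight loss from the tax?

Deadweight loss = 242/3

Pre-tax equilibrium: P* = 92, Q* = 39.
Tax on buyers shifts demand to D = 407 − 4(P + 11) = 363 - 4P.
363 - 4P = -145 + 2P gives seller price Ps = 254/3; buyers pay Pb = 254/3 + 11 = 287/3.
New quantity: Q = 407 − 4(287/3) = 73/3.
DWL = ½ × 11 × (39 − 73/3) = 242/3.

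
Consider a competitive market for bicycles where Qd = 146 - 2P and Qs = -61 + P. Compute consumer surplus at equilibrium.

Equilibrium: 146 - 2P = -61 + P gives P* = 69, Q* = 8.
Demand choke price (Qd = 0): P = 73.
CS = ½(73 − 69)(8) = 16.

Consumer surplus = 16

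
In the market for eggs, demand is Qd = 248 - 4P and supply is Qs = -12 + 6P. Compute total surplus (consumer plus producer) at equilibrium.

Equilibrium: 248 - 4P = -12 + 6P gives P* = 26, Q* = 144.
Demand choke price: P = 62; supply starts at P = 2.
CS = ½(62 − 26)(144) = 2592; PS = ½(26 − 2)(144) = 1728.

Total surplus = 4320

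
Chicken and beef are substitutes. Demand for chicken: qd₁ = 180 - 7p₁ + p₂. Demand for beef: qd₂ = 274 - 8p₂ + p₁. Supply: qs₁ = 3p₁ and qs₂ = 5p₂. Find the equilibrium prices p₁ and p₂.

p₁ = 2614/129, p₂ = 2920/129

Market 1: 180 - 7p₁ + p₂ = 3p₁ → 10p₁ - p₂ = 180.
Market 2: 13p₂ - p₁ = 274.
Eliminating p₂: 13×(1) + 1×(2) gives 129p₁ = 2614, so p₁ = 2614/129.
Back-substitute into (2): p₂ = (274 + 1×2614/129) / 13 = 2920/129.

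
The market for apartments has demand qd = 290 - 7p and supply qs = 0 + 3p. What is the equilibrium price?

Set qd = qs: 290 - 7p = 0 + 3p.
290 = 10p, so p* = 29.
q* = 290 − 7(29) = 87.

p* = 29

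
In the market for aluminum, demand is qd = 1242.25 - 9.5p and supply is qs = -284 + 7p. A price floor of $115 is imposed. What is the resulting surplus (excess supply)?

Surplus = 371.25

Equilibrium price would be p* = 92.5, so the floor at 115 binds.
At p = 115: qd = 149.75, qs = 521.
Surplus = 521 − 149.75 = 371.25.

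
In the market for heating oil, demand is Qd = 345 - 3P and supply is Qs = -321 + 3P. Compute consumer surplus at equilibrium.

Consumer surplus = 24

Equilibrium: 345 - 3P = -321 + 3P gives P* = 111, Q* = 12.
Demand choke price (Qd = 0): P = 115.
CS = ½(115 − 111)(12) = 24.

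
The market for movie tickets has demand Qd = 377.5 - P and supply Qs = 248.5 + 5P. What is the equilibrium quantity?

Set Qd = Qs: 377.5 - P = 248.5 + 5P.
129 = 6P, so P* = 21.5.
Q* = 377.5 − 1(21.5) = 356.

Q* = 356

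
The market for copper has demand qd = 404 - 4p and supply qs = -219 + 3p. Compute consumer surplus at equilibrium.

Consumer surplus = 288

Equilibrium: 404 - 4p = -219 + 3p gives p* = 89, q* = 48.
Demand choke price (qd = 0): p = 101.
CS = ½(101 − 89)(48) = 288.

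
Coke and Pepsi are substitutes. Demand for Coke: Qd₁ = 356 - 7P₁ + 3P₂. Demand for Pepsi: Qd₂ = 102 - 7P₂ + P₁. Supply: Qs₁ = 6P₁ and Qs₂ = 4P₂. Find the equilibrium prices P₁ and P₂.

P₁ = 2111/70, P₂ = 841/70

Market 1: 356 - 7P₁ + 3P₂ = 6P₁ → 13P₁ - 3P₂ = 356.
Market 2: 11P₂ - P₁ = 102.
Eliminating P₂: 11×(1) + 3×(2) gives 140P₁ = 4222, so P₁ = 2111/70.
Back-substitute into (2): P₂ = (102 + 1×2111/70) / 11 = 841/70.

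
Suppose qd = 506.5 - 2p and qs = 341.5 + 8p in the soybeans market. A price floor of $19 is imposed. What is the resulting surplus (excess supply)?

Surplus = 25

Equilibrium price would be p* = 16.5, so the floor at 19 binds.
At p = 19: qd = 468.5, qs = 493.5.
Surplus = 493.5 − 468.5 = 25.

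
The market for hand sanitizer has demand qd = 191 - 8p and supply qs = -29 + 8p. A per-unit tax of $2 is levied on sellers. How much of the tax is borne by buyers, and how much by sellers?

Buyers bear $1, sellers bear $1

Pre-tax equilibrium: p* = 13.75, q* = 81.
Tax on sellers shifts supply to qs = -29 + 8(p − 2) = -45 + 8p.
191 - 8p = -45 + 8p gives buyer price pb = 14.75; sellers receive ps = 14.75 − 2 = 12.75.
New quantity: q = 191 − 8(14.75) = 73.
Buyer burden = 14.75 − 13.75 = 1; seller burden = 13.75 − 12.75 = 1.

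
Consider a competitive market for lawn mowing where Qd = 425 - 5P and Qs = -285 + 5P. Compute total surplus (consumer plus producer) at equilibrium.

Equilibrium: 425 - 5P = -285 + 5P gives P* = 71, Q* = 70.
Demand choke price: P = 85; supply starts at P = 57.
CS = ½(85 − 71)(70) = 490; PS = ½(71 − 57)(70) = 490.

Total surplus = 980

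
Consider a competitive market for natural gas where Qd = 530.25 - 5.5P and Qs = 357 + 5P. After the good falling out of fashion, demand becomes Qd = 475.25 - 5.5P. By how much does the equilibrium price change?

ΔP = -110/21

Original equilibrium: P* = 16.5, Q* = 439.5.
New equilibrium: 475.25 - 5.5P = 357 + 5P, so 118.25 = 10.5P and P' = 473/42; Q' = 475.25 − 5.5(473/42) = 17359/42.
Change in price: 473/42 − 16.5 = -110/21.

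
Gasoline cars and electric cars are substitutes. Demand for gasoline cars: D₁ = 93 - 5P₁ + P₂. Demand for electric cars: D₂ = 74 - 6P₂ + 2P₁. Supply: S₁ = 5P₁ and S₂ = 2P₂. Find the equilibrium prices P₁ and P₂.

P₁ = 409/39, P₂ = 463/39

Market 1: 93 - 5P₁ + P₂ = 5P₁ → 10P₁ - P₂ = 93.
Market 2: 8P₂ - 2P₁ = 74.
Eliminating P₂: 8×(1) + 1×(2) gives 78P₁ = 818, so P₁ = 409/39.
Back-substitute into (2): P₂ = (74 + 2×409/39) / 8 = 463/39.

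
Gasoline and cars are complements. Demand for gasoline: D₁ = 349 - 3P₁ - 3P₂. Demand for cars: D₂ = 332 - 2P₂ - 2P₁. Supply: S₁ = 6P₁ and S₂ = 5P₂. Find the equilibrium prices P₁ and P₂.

Market 1: 349 - 3P₁ - 3P₂ = 6P₁ → 9P₁ + 3P₂ = 349.
Market 2: 7P₂ + 2P₁ = 332.
Eliminating P₂: 7×(1) − 3×(2) gives 57P₁ = 1447, so P₁ = 1447/57.
Back-substitute into (2): P₂ = (332 − 2×1447/57) / 7 = 2290/57.

P₁ = 1447/57, P₂ = 2290/57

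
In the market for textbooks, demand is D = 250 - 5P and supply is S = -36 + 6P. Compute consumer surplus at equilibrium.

Consumer surplus = 1440

Equilibrium: 250 - 5P = -36 + 6P gives P* = 26, Q* = 120.
Demand choke price (D = 0): P = 50.
CS = ½(50 − 26)(120) = 1440.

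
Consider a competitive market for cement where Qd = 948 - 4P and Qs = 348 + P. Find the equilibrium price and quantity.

Set Qd = Qs: 948 - 4P = 348 + P.
600 = 5P, so P* = 120.
Q* = 948 − 4(120) = 468.

P* = 120, Q* = 468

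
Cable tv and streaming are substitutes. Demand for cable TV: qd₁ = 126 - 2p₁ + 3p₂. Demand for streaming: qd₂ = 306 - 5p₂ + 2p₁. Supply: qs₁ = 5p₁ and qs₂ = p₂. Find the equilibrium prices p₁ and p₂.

Market 1: 126 - 2p₁ + 3p₂ = 5p₁ → 7p₁ - 3p₂ = 126.
Market 2: 6p₂ - 2p₁ = 306.
Eliminating p₂: 6×(1) + 3×(2) gives 36p₁ = 1674, so p₁ = 46.5.
Back-substitute into (2): p₂ = (306 + 2×46.5) / 6 = 66.5.

p₁ = 46.5, p₂ = 66.5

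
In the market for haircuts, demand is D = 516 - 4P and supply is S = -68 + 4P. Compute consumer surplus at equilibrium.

Consumer surplus = 6272

Equilibrium: 516 - 4P = -68 + 4P gives P* = 73, Q* = 224.
Demand choke price (D = 0): P = 129.
CS = ½(129 − 73)(224) = 6272.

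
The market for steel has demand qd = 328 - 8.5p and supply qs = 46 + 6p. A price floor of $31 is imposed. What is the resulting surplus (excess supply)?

Equilibrium price would be p* = 564/29, so the floor at 31 binds.
At p = 31: qd = 64.5, qs = 232.
Surplus = 232 − 64.5 = 167.5.

Surplus = 167.5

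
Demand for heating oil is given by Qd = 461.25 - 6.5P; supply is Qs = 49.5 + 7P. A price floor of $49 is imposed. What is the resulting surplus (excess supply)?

Equilibrium price would be P* = 30.5, so the floor at 49 binds.
At P = 49: Qd = 142.75, Qs = 392.5.
Surplus = 392.5 − 142.75 = 249.75.

Surplus = 249.75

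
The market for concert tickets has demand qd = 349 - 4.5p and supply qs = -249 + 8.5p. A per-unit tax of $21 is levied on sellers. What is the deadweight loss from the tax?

Pre-tax equilibrium: p* = 46, q* = 142.
Tax on sellers shifts supply to qs = -249 + 8.5(p − 21) = -427.5 + 8.5p.
349 - 4.5p = -427.5 + 8.5p gives buyer price pb = 1553/26; sellers receive ps = 1553/26 − 21 = 1007/26.
New quantity: q = 349 − 4.5(1553/26) = 4171/52.
DWL = ½ × 21 × (142 − 4171/52) = 67473/104.

Deadweight loss = 67473/104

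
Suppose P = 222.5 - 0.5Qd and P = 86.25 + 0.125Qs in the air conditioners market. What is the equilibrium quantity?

Q* = 218

Set the two price expressions equal: 222.5 - 0.5Q = 86.25 + 0.125Q.
136.25 = 0.625Q, so Q* = 218.
P* = 222.5 − (0.5)(218) = 113.5.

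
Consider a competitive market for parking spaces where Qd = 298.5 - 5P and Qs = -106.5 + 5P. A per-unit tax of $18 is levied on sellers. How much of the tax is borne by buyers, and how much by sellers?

Buyers bear $9, sellers bear $9

Pre-tax equilibrium: P* = 40.5, Q* = 96.
Tax on sellers shifts supply to Qs = -106.5 + 5(P − 18) = -196.5 + 5P.
298.5 - 5P = -196.5 + 5P gives buyer price Pb = 49.5; sellers receive Ps = 49.5 − 18 = 31.5.
New quantity: Q = 298.5 − 5(49.5) = 51.
Buyer burden = 49.5 − 40.5 = 9; seller burden = 40.5 − 31.5 = 9.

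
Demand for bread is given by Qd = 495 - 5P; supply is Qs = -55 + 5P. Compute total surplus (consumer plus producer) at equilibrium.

Total surplus = 9680

Equilibrium: 495 - 5P = -55 + 5P gives P* = 55, Q* = 220.
Demand choke price: P = 99; supply starts at P = 11.
CS = ½(99 − 55)(220) = 4840; PS = ½(55 − 11)(220) = 4840.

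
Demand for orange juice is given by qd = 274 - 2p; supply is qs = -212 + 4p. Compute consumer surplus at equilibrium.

Equilibrium: 274 - 2p = -212 + 4p gives p* = 81, q* = 112.
Demand choke price (qd = 0): p = 137.
CS = ½(137 − 81)(112) = 3136.

Consumer surplus = 3136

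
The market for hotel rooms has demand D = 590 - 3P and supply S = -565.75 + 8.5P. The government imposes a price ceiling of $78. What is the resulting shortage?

Shortage = 258.75

Equilibrium price would be P* = 100.5, so the ceiling at 78 binds.
At P = 78: D = 590 − 3(78) = 356, S = -565.75 + 8.5(78) = 97.25.
Shortage = 356 − 97.25 = 258.75.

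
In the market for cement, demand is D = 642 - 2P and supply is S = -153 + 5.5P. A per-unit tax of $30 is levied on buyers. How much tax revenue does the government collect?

Pre-tax equilibrium: P* = 106, Q* = 430.
Tax on buyers shifts demand to D = 642 − 2(P + 30) = 582 - 2P.
582 - 2P = -153 + 5.5P gives seller price Ps = 98; buyers pay Pb = 98 + 30 = 128.
New quantity: Q = 642 − 2(128) = 386.
Revenue = 30 × 386 = 11580.

Tax revenue = 11580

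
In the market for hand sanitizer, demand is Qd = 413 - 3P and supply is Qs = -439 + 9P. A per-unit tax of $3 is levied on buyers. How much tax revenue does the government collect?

Tax revenue = 579.75

Pre-tax equilibrium: P* = 71, Q* = 200.
Tax on buyers shifts demand to Qd = 413 − 3(P + 3) = 404 - 3P.
404 - 3P = -439 + 9P gives seller price Ps = 70.25; buyers pay Pb = 70.25 + 3 = 73.25.
New quantity: Q = 413 − 3(73.25) = 193.25.
Revenue = 3 × 193.25 = 579.75.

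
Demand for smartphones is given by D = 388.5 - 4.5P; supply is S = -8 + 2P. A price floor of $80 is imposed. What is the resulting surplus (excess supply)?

Equilibrium price would be P* = 61, so the floor at 80 binds.
At P = 80: D = 28.5, S = 152.
Surplus = 152 − 28.5 = 123.5.

Surplus = 123.5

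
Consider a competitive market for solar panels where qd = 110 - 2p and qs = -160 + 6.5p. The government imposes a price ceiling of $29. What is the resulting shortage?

Shortage = 23.5

Equilibrium price would be p* = 540/17, so the ceiling at 29 binds.
At p = 29: qd = 110 − 2(29) = 52, qs = -160 + 6.5(29) = 28.5.
Shortage = 52 − 28.5 = 23.5.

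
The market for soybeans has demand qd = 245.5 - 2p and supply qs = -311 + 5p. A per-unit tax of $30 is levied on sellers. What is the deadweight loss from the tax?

Pre-tax equilibrium: p* = 79.5, q* = 86.5.
Tax on sellers shifts supply to qs = -311 + 5(p − 30) = -461 + 5p.
245.5 - 2p = -461 + 5p gives buyer price pb = 1413/14; sellers receive ps = 1413/14 − 30 = 993/14.
New quantity: q = 245.5 − 2(1413/14) = 611/14.
DWL = ½ × 30 × (86.5 − 611/14) = 4500/7.

Deadweight loss = 4500/7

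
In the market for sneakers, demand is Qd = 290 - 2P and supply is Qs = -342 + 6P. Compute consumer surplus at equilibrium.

Consumer surplus = 4356

Equilibrium: 290 - 2P = -342 + 6P gives P* = 79, Q* = 132.
Demand choke price (Qd = 0): P = 145.
CS = ½(145 − 79)(132) = 4356.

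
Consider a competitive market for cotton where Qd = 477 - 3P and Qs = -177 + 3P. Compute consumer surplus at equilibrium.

Equilibrium: 477 - 3P = -177 + 3P gives P* = 109, Q* = 150.
Demand choke price (Qd = 0): P = 159.
CS = ½(159 − 109)(150) = 3750.

Consumer surplus = 3750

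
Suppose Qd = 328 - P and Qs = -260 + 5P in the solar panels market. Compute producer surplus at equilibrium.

Producer surplus = 5290

Equilibrium: 328 - P = -260 + 5P gives P* = 98, Q* = 230.
Supply starts at P = 52 (where Qs = 0).
PS = ½(98 − 52)(230) = 5290.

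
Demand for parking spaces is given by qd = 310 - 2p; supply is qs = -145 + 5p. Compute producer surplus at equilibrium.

Equilibrium: 310 - 2p = -145 + 5p gives p* = 65, q* = 180.
Supply starts at p = 29 (where qs = 0).
PS = ½(65 − 29)(180) = 3240.

Producer surplus = 3240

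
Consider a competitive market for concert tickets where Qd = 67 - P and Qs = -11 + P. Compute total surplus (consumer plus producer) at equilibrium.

Total surplus = 784

Equilibrium: 67 - P = -11 + P gives P* = 39, Q* = 28.
Demand choke price: P = 67; supply starts at P = 11.
CS = ½(67 − 39)(28) = 392; PS = ½(39 − 11)(28) = 392.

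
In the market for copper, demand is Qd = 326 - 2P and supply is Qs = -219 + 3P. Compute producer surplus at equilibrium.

Producer surplus = 1944

Equilibrium: 326 - 2P = -219 + 3P gives P* = 109, Q* = 108.
Supply starts at P = 73 (where Qs = 0).
PS = ½(109 − 73)(108) = 1944.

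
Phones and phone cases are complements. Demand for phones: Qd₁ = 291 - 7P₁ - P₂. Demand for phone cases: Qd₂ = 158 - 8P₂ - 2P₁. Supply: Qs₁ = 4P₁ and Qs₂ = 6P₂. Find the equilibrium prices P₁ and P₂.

P₁ = 979/38, P₂ = 289/38

Market 1: 291 - 7P₁ - P₂ = 4P₁ → 11P₁ + P₂ = 291.
Market 2: 14P₂ + 2P₁ = 158.
Eliminating P₂: 14×(1) − 1×(2) gives 152P₁ = 3916, so P₁ = 979/38.
Back-substitute into (2): P₂ = (158 − 2×979/38) / 14 = 289/38.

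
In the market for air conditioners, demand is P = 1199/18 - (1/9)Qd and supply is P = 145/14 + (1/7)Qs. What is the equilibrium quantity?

Set the two price expressions equal: 1199/18 - (1/9)Q = 145/14 + (1/7)Q.
3544/63 = (16/63)Q, so Q* = 221.5.
P* = 1199/18 − (1/9)(221.5) = 42.

Q* = 221.5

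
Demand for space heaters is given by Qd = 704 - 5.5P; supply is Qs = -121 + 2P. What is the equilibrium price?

P* = 110

Set Qd = Qs: 704 - 5.5P = -121 + 2P.
825 = 7.5P, so P* = 110.
Q* = 704 − 5.5(110) = 99.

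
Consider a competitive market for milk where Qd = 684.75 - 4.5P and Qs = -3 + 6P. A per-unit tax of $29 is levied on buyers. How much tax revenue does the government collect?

Tax revenue = 64032/7

Pre-tax equilibrium: P* = 65.5, Q* = 390.
Tax on buyers shifts demand to Qd = 684.75 − 4.5(P + 29) = 554.25 - 4.5P.
554.25 - 4.5P = -3 + 6P gives seller price Ps = 743/14; buyers pay Pb = 743/14 + 29 = 1149/14.
New quantity: Q = 684.75 − 4.5(1149/14) = 2208/7.
Revenue = 29 × 2208/7 = 64032/7.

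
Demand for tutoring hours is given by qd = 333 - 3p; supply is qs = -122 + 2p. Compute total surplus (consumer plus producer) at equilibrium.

Equilibrium: 333 - 3p = -122 + 2p gives p* = 91, q* = 60.
Demand choke price: p = 111; supply starts at p = 61.
CS = ½(111 − 91)(60) = 600; PS = ½(91 − 61)(60) = 900.

Total surplus = 1500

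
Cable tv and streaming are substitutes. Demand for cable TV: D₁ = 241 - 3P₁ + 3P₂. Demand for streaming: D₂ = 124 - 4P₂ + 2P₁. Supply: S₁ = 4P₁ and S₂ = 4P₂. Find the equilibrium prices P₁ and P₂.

Market 1: 241 - 3P₁ + 3P₂ = 4P₁ → 7P₁ - 3P₂ = 241.
Market 2: 8P₂ - 2P₁ = 124.
Eliminating P₂: 8×(1) + 3×(2) gives 50P₁ = 2300, so P₁ = 46.
Back-substitute into (2): P₂ = (124 + 2×46) / 8 = 27.

P₁ = 46, P₂ = 27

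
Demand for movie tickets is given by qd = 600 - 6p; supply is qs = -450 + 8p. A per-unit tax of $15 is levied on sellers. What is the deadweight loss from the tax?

Pre-tax equilibrium: p* = 75, q* = 150.
Tax on sellers shifts supply to qs = -450 + 8(p − 15) = -570 + 8p.
600 - 6p = -570 + 8p gives buyer price pb = 585/7; sellers receive ps = 585/7 − 15 = 480/7.
New quantity: q = 600 − 6(585/7) = 690/7.
DWL = ½ × 15 × (150 − 690/7) = 2700/7.

Deadweight loss = 2700/7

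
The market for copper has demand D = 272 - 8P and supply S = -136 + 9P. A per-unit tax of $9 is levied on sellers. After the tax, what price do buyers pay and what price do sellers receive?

Pre-tax equilibrium: P* = 24, Q* = 80.
Tax on sellers shifts supply to S = -136 + 9(P − 9) = -217 + 9P.
272 - 8P = -217 + 9P gives buyer price Pb = 489/17; sellers receive Ps = 489/17 − 9 = 336/17.
New quantity: Q = 272 − 8(489/17) = 712/17.

Buyers pay 489/17, sellers receive 336/17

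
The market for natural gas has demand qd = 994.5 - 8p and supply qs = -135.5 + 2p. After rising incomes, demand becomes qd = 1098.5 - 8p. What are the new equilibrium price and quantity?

Original equilibrium: p* = 113, q* = 90.5.
New equilibrium: 1098.5 - 8p = -135.5 + 2p, so 1234 = 10p and p' = 123.4; q' = 1098.5 − 8(123.4) = 111.3.

p' = 123.4, q' = 111.3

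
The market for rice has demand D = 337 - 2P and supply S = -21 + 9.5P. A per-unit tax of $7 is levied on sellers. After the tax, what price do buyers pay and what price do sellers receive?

Buyers pay 849/23, sellers receive 688/23

Pre-tax equilibrium: P* = 716/23, Q* = 6319/23.
Tax on sellers shifts supply to S = -21 + 9.5(P − 7) = -87.5 + 9.5P.
337 - 2P = -87.5 + 9.5P gives buyer price Pb = 849/23; sellers receive Ps = 849/23 − 7 = 688/23.
New quantity: Q = 337 − 2(849/23) = 6053/23.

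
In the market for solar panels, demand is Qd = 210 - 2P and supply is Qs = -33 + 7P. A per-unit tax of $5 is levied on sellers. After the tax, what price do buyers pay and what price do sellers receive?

Pre-tax equilibrium: P* = 27, Q* = 156.
Tax on sellers shifts supply to Qs = -33 + 7(P − 5) = -68 + 7P.
210 - 2P = -68 + 7P gives buyer price Pb = 278/9; sellers receive Ps = 278/9 − 5 = 233/9.
New quantity: Q = 210 − 2(278/9) = 1334/9.

Buyers pay 278/9, sellers receive 233/9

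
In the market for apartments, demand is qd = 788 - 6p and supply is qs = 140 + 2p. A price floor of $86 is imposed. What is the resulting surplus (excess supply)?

Surplus = 40

Equilibrium price would be p* = 81, so the floor at 86 binds.
At p = 86: qd = 272, qs = 312.
Surplus = 312 − 272 = 40.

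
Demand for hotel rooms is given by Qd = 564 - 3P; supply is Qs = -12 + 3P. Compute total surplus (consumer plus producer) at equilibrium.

Total surplus = 25392

Equilibrium: 564 - 3P = -12 + 3P gives P* = 96, Q* = 276.
Demand choke price: P = 188; supply starts at P = 4.
CS = ½(188 − 96)(276) = 12696; PS = ½(96 − 4)(276) = 12696.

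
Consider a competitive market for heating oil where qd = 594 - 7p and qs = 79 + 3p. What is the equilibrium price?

Set qd = qs: 594 - 7p = 79 + 3p.
515 = 10p, so p* = 51.5.
q* = 594 − 7(51.5) = 233.5.

p* = 51.5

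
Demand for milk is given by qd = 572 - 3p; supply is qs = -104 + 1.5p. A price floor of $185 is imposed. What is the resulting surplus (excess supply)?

Surplus = 156.5

Equilibrium price would be p* = 1352/9, so the floor at 185 binds.
At p = 185: qd = 17, qs = 173.5.
Surplus = 173.5 − 17 = 156.5.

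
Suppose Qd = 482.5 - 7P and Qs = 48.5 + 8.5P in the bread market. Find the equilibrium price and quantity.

Set Qd = Qs: 482.5 - 7P = 48.5 + 8.5P.
434 = 15.5P, so P* = 28.
Q* = 482.5 − 7(28) = 286.5.

P* = 28, Q* = 286.5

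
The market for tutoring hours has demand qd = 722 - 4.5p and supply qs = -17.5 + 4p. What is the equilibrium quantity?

Set qd = qs: 722 - 4.5p = -17.5 + 4p.
739.5 = 8.5p, so p* = 87.
q* = 722 − 4.5(87) = 330.5.

q* = 330.5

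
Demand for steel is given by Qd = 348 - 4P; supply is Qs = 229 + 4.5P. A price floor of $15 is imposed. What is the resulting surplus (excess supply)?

Equilibrium price would be P* = 14, so the floor at 15 binds.
At P = 15: Qd = 288, Qs = 296.5.
Surplus = 296.5 − 288 = 8.5.

Surplus = 8.5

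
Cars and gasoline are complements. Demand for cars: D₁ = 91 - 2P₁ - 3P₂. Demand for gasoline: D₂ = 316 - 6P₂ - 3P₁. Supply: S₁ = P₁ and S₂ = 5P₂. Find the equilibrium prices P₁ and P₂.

P₁ = 53/24, P₂ = 28.125

Market 1: 91 - 2P₁ - 3P₂ = P₁ → 3P₁ + 3P₂ = 91.
Market 2: 11P₂ + 3P₁ = 316.
Eliminating P₂: 11×(1) − 3×(2) gives 24P₁ = 53, so P₁ = 53/24.
Back-substitute into (2): P₂ = (316 − 3×53/24) / 11 = 28.125.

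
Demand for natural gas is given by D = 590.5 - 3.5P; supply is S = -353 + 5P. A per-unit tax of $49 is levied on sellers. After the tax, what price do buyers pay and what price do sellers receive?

Buyers pay 2377/17, sellers receive 1544/17

Pre-tax equilibrium: P* = 111, Q* = 202.
Tax on sellers shifts supply to S = -353 + 5(P − 49) = -598 + 5P.
590.5 - 3.5P = -598 + 5P gives buyer price Pb = 2377/17; sellers receive Ps = 2377/17 − 49 = 1544/17.
New quantity: Q = 590.5 − 3.5(2377/17) = 1719/17.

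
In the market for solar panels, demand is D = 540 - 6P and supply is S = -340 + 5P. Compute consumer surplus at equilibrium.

Consumer surplus = 300

Equilibrium: 540 - 6P = -340 + 5P gives P* = 80, Q* = 60.
Demand choke price (D = 0): P = 90.
CS = ½(90 − 80)(60) = 300.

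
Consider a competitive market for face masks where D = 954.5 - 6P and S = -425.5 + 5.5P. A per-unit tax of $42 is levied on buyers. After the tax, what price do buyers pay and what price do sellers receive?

Pre-tax equilibrium: P* = 120, Q* = 234.5.
Tax on buyers shifts demand to D = 954.5 − 6(P + 42) = 702.5 - 6P.
702.5 - 6P = -425.5 + 5.5P gives seller price Ps = 2256/23; buyers pay Pb = 2256/23 + 42 = 3222/23.
New quantity: Q = 954.5 − 6(3222/23) = 5243/46.

Buyers pay 3222/23, sellers receive 2256/23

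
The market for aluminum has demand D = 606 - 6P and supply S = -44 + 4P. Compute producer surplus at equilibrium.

Equilibrium: 606 - 6P = -44 + 4P gives P* = 65, Q* = 216.
Supply starts at P = 11 (where S = 0).
PS = ½(65 − 11)(216) = 5832.

Producer surplus = 5832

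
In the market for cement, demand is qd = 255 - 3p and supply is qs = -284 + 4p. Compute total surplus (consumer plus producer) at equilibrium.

Total surplus = 168

Equilibrium: 255 - 3p = -284 + 4p gives p* = 77, q* = 24.
Demand choke price: p = 85; supply starts at p = 71.
CS = ½(85 − 77)(24) = 96; PS = ½(77 − 71)(24) = 72.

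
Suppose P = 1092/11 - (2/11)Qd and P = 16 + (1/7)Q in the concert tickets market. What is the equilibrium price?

Set the two price expressions equal: 1092/11 - (2/11)Q = 16 + (1/7)Q.
916/11 = (25/77)Q, so Q* = 256.48.
P* = 1092/11 − (2/11)(256.48) = 52.64.

P* = 52.64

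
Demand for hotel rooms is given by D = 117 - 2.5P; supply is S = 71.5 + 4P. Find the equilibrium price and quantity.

Set D = S: 117 - 2.5P = 71.5 + 4P.
45.5 = 6.5P, so P* = 7.
Q* = 117 − 2.5(7) = 99.5.

P* = 7, Q* = 99.5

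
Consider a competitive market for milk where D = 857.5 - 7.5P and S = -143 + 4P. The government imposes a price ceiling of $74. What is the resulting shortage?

Shortage = 149.5

Equilibrium price would be P* = 87, so the ceiling at 74 binds.
At P = 74: D = 857.5 − 7.5(74) = 302.5, S = -143 + 4(74) = 153.
Shortage = 302.5 − 153 = 149.5.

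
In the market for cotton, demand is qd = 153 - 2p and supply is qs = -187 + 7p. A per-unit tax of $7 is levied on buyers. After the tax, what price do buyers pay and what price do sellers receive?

Buyers pay 389/9, sellers receive 326/9

Pre-tax equilibrium: p* = 340/9, q* = 697/9.
Tax on buyers shifts demand to qd = 153 − 2(p + 7) = 139 - 2p.
139 - 2p = -187 + 7p gives seller price ps = 326/9; buyers pay pb = 326/9 + 7 = 389/9.
New quantity: q = 153 − 2(389/9) = 599/9.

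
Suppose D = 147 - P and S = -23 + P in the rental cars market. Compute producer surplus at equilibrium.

Producer surplus = 1922

Equilibrium: 147 - P = -23 + P gives P* = 85, Q* = 62.
Supply starts at P = 23 (where S = 0).
PS = ½(85 − 23)(62) = 1922.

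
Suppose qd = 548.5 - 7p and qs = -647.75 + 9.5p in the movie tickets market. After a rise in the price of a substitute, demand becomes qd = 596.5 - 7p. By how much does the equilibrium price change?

Δp = 32/11

Original equilibrium: p* = 72.5, q* = 41.
New equilibrium: 596.5 - 7p = -647.75 + 9.5p, so 1244.25 = 16.5p and p' = 1659/22; q' = 596.5 − 7(1659/22) = 755/11.
Change in price: 1659/22 − 72.5 = 32/11.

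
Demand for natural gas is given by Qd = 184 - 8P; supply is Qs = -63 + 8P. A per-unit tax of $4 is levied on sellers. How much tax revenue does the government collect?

Pre-tax equilibrium: P* = 15.4375, Q* = 60.5.
Tax on sellers shifts supply to Qs = -63 + 8(P − 4) = -95 + 8P.
184 - 8P = -95 + 8P gives buyer price Pb = 17.4375; sellers receive Ps = 17.4375 − 4 = 13.4375.
New quantity: Q = 184 − 8(17.4375) = 44.5.
Revenue = 4 × 44.5 = 178.

Tax revenue = 178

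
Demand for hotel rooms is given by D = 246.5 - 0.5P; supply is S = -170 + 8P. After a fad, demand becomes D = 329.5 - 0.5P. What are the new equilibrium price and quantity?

P' = 999/17, Q' = 5102/17

Original equilibrium: P* = 49, Q* = 222.
New equilibrium: 329.5 - 0.5P = -170 + 8P, so 499.5 = 8.5P and P' = 999/17; Q' = 329.5 − 0.5(999/17) = 5102/17.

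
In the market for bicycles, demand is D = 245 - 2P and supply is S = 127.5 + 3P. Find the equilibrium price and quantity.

Set D = S: 245 - 2P = 127.5 + 3P.
117.5 = 5P, so P* = 23.5.
Q* = 245 − 2(23.5) = 198.

P* = 23.5, Q* = 198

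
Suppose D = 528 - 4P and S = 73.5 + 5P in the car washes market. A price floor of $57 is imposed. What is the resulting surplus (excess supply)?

Surplus = 58.5

Equilibrium price would be P* = 50.5, so the floor at 57 binds.
At P = 57: D = 300, S = 358.5.
Surplus = 358.5 − 300 = 58.5.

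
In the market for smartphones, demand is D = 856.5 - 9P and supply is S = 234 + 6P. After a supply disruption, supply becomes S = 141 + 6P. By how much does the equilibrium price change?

Original equilibrium: P* = 41.5, Q* = 483.
New equilibrium: 856.5 - 9P = 141 + 6P, so 715.5 = 15P and P' = 47.7; Q' = 856.5 − 9(47.7) = 427.2.
Change in price: 47.7 − 41.5 = 6.2.

ΔP = 6.2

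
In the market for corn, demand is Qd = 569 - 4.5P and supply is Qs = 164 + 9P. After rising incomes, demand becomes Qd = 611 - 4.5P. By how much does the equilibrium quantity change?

ΔQ = 28

Original equilibrium: P* = 30, Q* = 434.
New equilibrium: 611 - 4.5P = 164 + 9P, so 447 = 13.5P and P' = 298/9; Q' = 611 − 4.5(298/9) = 462.
Change in quantity: 462 − 434 = 28.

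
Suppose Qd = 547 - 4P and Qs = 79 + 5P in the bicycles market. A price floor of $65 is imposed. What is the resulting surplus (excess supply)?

Equilibrium price would be P* = 52, so the floor at 65 binds.
At P = 65: Qd = 287, Qs = 404.
Surplus = 404 − 287 = 117.

Surplus = 117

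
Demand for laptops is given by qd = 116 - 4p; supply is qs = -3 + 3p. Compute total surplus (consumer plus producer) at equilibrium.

Total surplus = 672

Equilibrium: 116 - 4p = -3 + 3p gives p* = 17, q* = 48.
Demand choke price: p = 29; supply starts at p = 1.
CS = ½(29 − 17)(48) = 288; PS = ½(17 − 1)(48) = 384.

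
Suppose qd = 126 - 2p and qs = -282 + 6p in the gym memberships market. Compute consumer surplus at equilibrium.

Consumer surplus = 144

Equilibrium: 126 - 2p = -282 + 6p gives p* = 51, q* = 24.
Demand choke price (qd = 0): p = 63.
CS = ½(63 − 51)(24) = 144.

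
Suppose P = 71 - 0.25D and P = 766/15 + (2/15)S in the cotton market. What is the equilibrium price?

Set the two price expressions equal: 71 - 0.25Q = 766/15 + (2/15)Q.
299/15 = (23/60)Q, so Q* = 52.
P* = 71 − (0.25)(52) = 58.

P* = 58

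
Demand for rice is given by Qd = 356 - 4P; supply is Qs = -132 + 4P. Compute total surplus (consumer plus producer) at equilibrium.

Total surplus = 3136

Equilibrium: 356 - 4P = -132 + 4P gives P* = 61, Q* = 112.
Demand choke price: P = 89; supply starts at P = 33.
CS = ½(89 − 61)(112) = 1568; PS = ½(61 − 33)(112) = 1568.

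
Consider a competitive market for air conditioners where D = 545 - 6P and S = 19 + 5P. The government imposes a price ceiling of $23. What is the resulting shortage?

Equilibrium price would be P* = 526/11, so the ceiling at 23 binds.
At P = 23: D = 545 − 6(23) = 407, S = 19 + 5(23) = 134.
Shortage = 407 − 134 = 273.

Shortage = 273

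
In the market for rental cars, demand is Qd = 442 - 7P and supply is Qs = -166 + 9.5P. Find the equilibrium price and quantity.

Set Qd = Qs: 442 - 7P = -166 + 9.5P.
608 = 16.5P, so P* = 1216/33.
Q* = 442 − 7(1216/33) = 6074/33.

P* = 1216/33, Q* = 6074/33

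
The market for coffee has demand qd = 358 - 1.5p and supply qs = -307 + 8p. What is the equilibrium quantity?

Set qd = qs: 358 - 1.5p = -307 + 8p.
665 = 9.5p, so p* = 70.
q* = 358 − 1.5(70) = 253.

q* = 253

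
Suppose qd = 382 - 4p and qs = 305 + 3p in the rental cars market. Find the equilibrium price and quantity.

p* = 11, q* = 338

Set qd = qs: 382 - 4p = 305 + 3p.
77 = 7p, so p* = 11.
q* = 382 − 4(11) = 338.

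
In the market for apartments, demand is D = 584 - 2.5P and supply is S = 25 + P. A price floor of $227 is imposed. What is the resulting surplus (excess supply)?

Surplus = 235.5

Equilibrium price would be P* = 1118/7, so the floor at 227 binds.
At P = 227: D = 16.5, S = 252.
Surplus = 252 − 16.5 = 235.5.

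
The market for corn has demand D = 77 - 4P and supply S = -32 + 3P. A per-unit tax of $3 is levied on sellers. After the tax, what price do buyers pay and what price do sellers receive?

Buyers pay 118/7, sellers receive 97/7

Pre-tax equilibrium: P* = 109/7, Q* = 103/7.
Tax on sellers shifts supply to S = -32 + 3(P − 3) = -41 + 3P.
77 - 4P = -41 + 3P gives buyer price Pb = 118/7; sellers receive Ps = 118/7 − 3 = 97/7.
New quantity: Q = 77 − 4(118/7) = 67/7.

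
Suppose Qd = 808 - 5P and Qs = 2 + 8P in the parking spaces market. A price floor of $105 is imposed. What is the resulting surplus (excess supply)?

Surplus = 559

Equilibrium price would be P* = 62, so the floor at 105 binds.
At P = 105: Qd = 283, Qs = 842.
Surplus = 842 − 283 = 559.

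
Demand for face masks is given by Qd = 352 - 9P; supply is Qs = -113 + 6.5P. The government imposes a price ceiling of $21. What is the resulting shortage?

Shortage = 139.5

Equilibrium price would be P* = 30, so the ceiling at 21 binds.
At P = 21: Qd = 352 − 9(21) = 163, Qs = -113 + 6.5(21) = 23.5.
Shortage = 163 − 23.5 = 139.5.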